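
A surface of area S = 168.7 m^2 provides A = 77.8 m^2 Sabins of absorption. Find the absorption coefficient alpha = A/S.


Absorption coefficient = absorbed power / incident power
alpha = A / S = 77.8 / 168.7 = 0.46117


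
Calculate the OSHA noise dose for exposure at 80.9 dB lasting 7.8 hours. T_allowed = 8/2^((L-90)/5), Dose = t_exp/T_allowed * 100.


T_allowed = 8 / 2^((80.9 - 90)/5) = 28.2465 hr
Dose = 7.8 / 28.2465 * 100 = 27.614 %


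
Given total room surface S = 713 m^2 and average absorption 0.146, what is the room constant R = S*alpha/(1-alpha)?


R = 713 * 0.146 / (1 - 0.146) = 121.89 m^2


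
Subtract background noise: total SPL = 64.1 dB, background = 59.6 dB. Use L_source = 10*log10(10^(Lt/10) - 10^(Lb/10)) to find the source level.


10^(64.1/10) = 2.5704e+06
10^(59.6/10) = 912011
Difference = 2.5704e+06 - 912011 = 1.65839e+06
L_source = 10*log10(1.65839e+06) = 62.197 dB


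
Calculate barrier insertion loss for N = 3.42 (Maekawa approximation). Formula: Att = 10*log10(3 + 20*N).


3 + 20*N = 3 + 20*3.42 = 71.4
Att = 10*log10(71.4) = 18.537 dB


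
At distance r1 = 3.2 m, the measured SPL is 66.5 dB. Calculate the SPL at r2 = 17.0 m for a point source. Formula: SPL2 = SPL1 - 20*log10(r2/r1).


r2/r1 = 17.0/3.2 = 5.3125
Correction = 20*log10(5.3125) = 14.506 dB
SPL2 = 66.5 - 14.506 = 51.994 dB


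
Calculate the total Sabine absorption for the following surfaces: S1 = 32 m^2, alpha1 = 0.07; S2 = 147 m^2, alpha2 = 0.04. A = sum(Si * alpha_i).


32 * 0.07 = 2.24
147 * 0.04 = 5.88
A_total = 2.24 + 5.88 = 8.12 m^2


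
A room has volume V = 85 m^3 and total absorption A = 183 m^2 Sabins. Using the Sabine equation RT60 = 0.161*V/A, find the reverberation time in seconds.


RT60 = 0.161 * 85 / 183 = 0.074781 s


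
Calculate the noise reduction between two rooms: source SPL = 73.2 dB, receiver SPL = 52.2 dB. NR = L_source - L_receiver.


NR = L_source - L_receiver (difference between source and receiving room levels)
NR = 73.2 - 52.2 = 21 dB


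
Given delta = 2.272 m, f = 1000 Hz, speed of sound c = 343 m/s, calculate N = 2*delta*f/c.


N = 2*delta*f/c = 2*delta/lambda, where lambda = c/f
lambda = 343 / 1000 = 0.343 m
N = 2 * 2.272 / 0.343 = 13.248


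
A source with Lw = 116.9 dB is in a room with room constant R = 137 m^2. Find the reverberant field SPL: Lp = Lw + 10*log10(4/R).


4/R = 4/137 = 0.0291971
Lp = 116.9 + 10*log10(0.0291971) = 101.55 dB


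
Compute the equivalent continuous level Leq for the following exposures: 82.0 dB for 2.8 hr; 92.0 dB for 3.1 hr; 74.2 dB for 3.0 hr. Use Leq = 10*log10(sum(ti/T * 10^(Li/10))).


T_total = 2.8 + 3.1 + 3.0 = 8.9 hr
(2.8/8.9) * 10^(82.0/10) = 4.98618e+07
(3.1/8.9) * 10^(92.0/10) = 5.52041e+08
(3.0/8.9) * 10^(74.2/10) = 8.86607e+06
Sum = 4.98618e+07 + 5.52041e+08 + 8.86607e+06 = 6.10769e+08
Leq = 10*log10(6.10769e+08) = 87.859 dB


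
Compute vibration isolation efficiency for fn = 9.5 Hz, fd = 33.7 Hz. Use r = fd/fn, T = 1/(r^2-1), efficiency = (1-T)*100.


r = 33.7 / 9.5 = 3.54737
r^2 - 1 = 3.54737^2 - 1 = 11.5838
T = 1/11.5838 = 0.0863275
Efficiency = (1 - 0.0863275)*100 = 91.367 %


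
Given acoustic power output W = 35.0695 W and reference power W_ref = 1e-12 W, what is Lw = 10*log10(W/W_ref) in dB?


W / W_ref = 35.0695 / 1e-12 = 3.50695e+13
Lw = 10 * log10(3.50695e+13) = 135.45 dB


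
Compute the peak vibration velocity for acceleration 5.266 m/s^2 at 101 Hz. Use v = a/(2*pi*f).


omega = 2*pi*f = 2*pi*101 = 634.602 rad/s
v = a / omega = 5.266 / 634.602 = 0.0082981 m/s


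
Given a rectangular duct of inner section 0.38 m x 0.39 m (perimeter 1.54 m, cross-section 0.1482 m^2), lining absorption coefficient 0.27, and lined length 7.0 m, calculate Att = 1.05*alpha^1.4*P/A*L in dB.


alpha^1.4 = 0.27^1.4 = 0.159922
Attenuation rate = 1.05 * alpha^1.4 * P / A
= 1.05 * 0.159922 * 1.54 / 0.1482 = 1.7449 dB/m
Total Att = 1.7449 * 7.0 = 12.214 dB


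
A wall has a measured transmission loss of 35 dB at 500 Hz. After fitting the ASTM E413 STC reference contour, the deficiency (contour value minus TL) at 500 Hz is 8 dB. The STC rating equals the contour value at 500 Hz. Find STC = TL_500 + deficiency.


By ASTM E413, STC = value of the fitted reference contour at 500 Hz.
Contour value at 500 Hz = TL_500 + deficiency = 35 + 8 = 43
STC = 43


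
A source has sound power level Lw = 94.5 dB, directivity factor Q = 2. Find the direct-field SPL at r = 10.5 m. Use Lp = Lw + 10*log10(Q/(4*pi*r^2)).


4*pi*r^2 = 4*pi*10.5^2 = 1385.44 m^2
Q / (4*pi*r^2) = 2 / 1385.44 = 0.00144358
Lp = 94.5 + 10*log10(0.00144358) = 66.094 dB


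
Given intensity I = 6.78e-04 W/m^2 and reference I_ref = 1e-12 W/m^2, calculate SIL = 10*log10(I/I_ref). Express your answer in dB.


I / I_ref = 6.78e-04 / 1e-12 = 6.78e+08
SIL = 10 * log10(6.78e+08) = 88.312 dB


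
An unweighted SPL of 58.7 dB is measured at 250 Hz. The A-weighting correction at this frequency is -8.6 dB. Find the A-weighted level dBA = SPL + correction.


A-weighting table: 250 Hz -> -8.6 dB correction
SPL_A = SPL + correction = 58.7 + (-8.6) = 50.1 dBA


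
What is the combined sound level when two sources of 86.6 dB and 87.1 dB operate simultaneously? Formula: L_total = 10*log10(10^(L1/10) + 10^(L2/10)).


10^(86.6/10) = 4.57088e+08
10^(87.1/10) = 5.12861e+08
Sum = 4.57088e+08 + 5.12861e+08 = 9.69949e+08
L_total = 10*log10(9.69949e+08) = 89.867 dB


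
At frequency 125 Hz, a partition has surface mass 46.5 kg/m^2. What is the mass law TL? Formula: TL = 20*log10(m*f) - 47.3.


m * f = 46.5 * 125 = 5812.5
20*log10(5812.5) = 75.2873 dB
TL = 75.2873 - 47.3 = 27.987 dB


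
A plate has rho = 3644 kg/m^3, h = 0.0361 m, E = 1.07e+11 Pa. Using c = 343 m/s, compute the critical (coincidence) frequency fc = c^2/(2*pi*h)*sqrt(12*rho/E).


12*rho/E = 12*3644/1.07e+11 = 4.08673e-07
sqrt(12*rho/E) = sqrt(4.08673e-07) = 0.000639275
c^2/(2*pi*h) = 343^2/(2*pi*0.0361) = 518682
fc = 518682 * 0.000639275 = 331.58 Hz


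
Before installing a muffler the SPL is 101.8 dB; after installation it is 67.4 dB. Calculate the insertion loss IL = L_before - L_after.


Insertion loss = SPL without muffler - SPL with muffler
IL = 101.8 - 67.4 = 34.4 dB


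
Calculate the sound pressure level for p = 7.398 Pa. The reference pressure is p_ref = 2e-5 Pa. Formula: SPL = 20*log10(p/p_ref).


p / p_ref = 7.398 / 2e-5 = 369900
SPL = 20 * log10(369900) = 111.36 dB


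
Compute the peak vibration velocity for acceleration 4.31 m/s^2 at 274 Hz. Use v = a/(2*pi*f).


omega = 2*pi*f = 2*pi*274 = 1721.59 rad/s
v = a / omega = 4.31 / 1721.59 = 0.0025035 m/s


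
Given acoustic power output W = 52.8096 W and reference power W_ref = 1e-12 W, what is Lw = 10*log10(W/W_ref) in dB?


W / W_ref = 52.8096 / 1e-12 = 5.28096e+13
Lw = 10 * log10(5.28096e+13) = 137.23 dB


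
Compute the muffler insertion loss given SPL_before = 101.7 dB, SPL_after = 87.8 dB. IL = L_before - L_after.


Insertion loss = SPL without muffler - SPL with muffler
IL = 101.7 - 87.8 = 13.9 dB


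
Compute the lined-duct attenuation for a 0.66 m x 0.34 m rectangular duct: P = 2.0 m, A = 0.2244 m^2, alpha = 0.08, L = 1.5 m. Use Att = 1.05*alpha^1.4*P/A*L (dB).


alpha^1.4 = 0.08^1.4 = 0.029129
Attenuation rate = 1.05 * alpha^1.4 * P / A
= 1.05 * 0.029129 * 2.0 / 0.2244 = 0.272598 dB/m
Total Att = 0.272598 * 1.5 = 0.4089 dB


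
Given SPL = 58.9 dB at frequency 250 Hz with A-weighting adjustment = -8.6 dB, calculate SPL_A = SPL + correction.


A-weighting table: 250 Hz -> -8.6 dB correction
SPL_A = SPL + correction = 58.9 + (-8.6) = 50.3 dBA


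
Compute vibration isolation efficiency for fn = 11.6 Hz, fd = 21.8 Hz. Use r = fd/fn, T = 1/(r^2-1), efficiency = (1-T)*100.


r = 21.8 / 11.6 = 1.87931
r^2 - 1 = 1.87931^2 - 1 = 2.53181
T = 1/2.53181 = 0.394974
Efficiency = (1 - 0.394974)*100 = 60.503 %


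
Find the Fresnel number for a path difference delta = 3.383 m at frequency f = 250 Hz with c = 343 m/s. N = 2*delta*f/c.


N = 2*delta*f/c = 2*delta/lambda, where lambda = c/f
lambda = 343 / 250 = 1.372 m
N = 2 * 3.383 / 1.372 = 4.9315


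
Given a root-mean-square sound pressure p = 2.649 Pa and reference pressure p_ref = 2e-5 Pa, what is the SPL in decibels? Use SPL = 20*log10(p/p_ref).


p / p_ref = 2.649 / 2e-5 = 132450
SPL = 20 * log10(132450) = 102.44 dB


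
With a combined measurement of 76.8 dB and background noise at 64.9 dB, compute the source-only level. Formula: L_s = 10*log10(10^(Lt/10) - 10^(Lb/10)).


10^(76.8/10) = 4.7863e+07
10^(64.9/10) = 3.0903e+06
Difference = 4.7863e+07 - 3.0903e+06 = 4.47727e+07
L_source = 10*log10(4.47727e+07) = 76.51 dB


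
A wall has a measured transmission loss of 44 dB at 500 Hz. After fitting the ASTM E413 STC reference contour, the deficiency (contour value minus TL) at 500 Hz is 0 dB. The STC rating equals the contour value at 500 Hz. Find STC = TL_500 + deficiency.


By ASTM E413, STC = value of the fitted reference contour at 500 Hz.
Contour value at 500 Hz = TL_500 + deficiency = 44 + 0 = 44
STC = 44


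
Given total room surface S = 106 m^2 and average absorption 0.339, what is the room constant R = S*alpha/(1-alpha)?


R = 106 * 0.339 / (1 - 0.339) = 54.363 m^2


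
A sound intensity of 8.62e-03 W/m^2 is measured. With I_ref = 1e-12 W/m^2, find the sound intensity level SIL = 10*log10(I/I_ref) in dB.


I / I_ref = 8.62e-03 / 1e-12 = 8.62e+09
SIL = 10 * log10(8.62e+09) = 99.355 dB


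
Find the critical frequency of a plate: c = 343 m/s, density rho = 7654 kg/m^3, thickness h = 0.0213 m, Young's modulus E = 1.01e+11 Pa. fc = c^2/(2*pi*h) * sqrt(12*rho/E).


12*rho/E = 12*7654/1.01e+11 = 9.09386e-07
sqrt(12*rho/E) = sqrt(9.09386e-07) = 0.000953617
c^2/(2*pi*h) = 343^2/(2*pi*0.0213) = 879081
fc = 879081 * 0.000953617 = 838.31 Hz


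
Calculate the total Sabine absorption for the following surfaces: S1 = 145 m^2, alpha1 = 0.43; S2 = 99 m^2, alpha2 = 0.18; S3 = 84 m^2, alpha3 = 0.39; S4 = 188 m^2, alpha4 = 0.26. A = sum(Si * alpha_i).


145 * 0.43 = 62.35
99 * 0.18 = 17.82
84 * 0.39 = 32.76
188 * 0.26 = 48.88
A_total = 62.35 + 17.82 + 32.76 + 48.88 = 161.81 m^2


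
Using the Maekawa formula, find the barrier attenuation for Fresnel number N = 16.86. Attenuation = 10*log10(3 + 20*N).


3 + 20*N = 3 + 20*16.86 = 340.2
Att = 10*log10(340.2) = 25.317 dB


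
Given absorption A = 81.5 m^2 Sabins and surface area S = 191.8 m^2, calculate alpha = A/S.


Absorption coefficient = absorbed power / incident power
alpha = A / S = 81.5 / 191.8 = 0.42492


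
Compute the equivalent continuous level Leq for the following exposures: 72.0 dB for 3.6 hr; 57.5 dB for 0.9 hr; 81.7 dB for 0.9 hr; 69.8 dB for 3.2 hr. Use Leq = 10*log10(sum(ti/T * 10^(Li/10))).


T_total = 3.6 + 0.9 + 0.9 + 3.2 = 8.6 hr
(3.6/8.6) * 10^(72.0/10) = 6.63444e+06
(0.9/8.6) * 10^(57.5/10) = 58849.7
(0.9/8.6) * 10^(81.7/10) = 1.5479e+07
(3.2/8.6) * 10^(69.8/10) = 3.55346e+06
Sum = 6.63444e+06 + 58849.7 + 1.5479e+07 + 3.55346e+06 = 2.57257e+07
Leq = 10*log10(2.57257e+07) = 74.104 dB


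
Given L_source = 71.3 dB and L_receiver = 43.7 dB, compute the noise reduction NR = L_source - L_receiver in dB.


NR = L_source - L_receiver (difference between source and receiving room levels)
NR = 71.3 - 43.7 = 27.6 dB


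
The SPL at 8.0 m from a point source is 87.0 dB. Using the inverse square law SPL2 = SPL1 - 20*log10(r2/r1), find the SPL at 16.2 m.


r2/r1 = 16.2/8.0 = 2.025
Correction = 20*log10(2.025) = 6.1285 dB
SPL2 = 87.0 - 6.1285 = 80.871 dB


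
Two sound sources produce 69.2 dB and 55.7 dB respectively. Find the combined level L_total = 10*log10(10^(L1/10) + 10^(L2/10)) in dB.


10^(69.2/10) = 8.31764e+06
10^(55.7/10) = 371535
Sum = 8.31764e+06 + 371535 = 8.68918e+06
L_total = 10*log10(8.68918e+06) = 69.39 dB


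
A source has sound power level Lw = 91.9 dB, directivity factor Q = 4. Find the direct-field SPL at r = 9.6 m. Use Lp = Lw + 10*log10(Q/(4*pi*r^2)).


4*pi*r^2 = 4*pi*9.6^2 = 1158.12 m^2
Q / (4*pi*r^2) = 4 / 1158.12 = 0.00345387
Lp = 91.9 + 10*log10(0.00345387) = 67.283 dB


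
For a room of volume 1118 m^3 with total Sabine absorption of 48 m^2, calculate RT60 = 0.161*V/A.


RT60 = 0.161 * 1118 / 48 = 3.75 s


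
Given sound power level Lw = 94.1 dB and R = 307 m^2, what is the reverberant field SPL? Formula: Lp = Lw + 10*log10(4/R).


4/R = 4/307 = 0.0130293
Lp = 94.1 + 10*log10(0.0130293) = 75.249 dB


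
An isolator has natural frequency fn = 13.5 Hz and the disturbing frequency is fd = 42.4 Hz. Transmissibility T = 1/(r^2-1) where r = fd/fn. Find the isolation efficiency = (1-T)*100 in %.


r = 42.4 / 13.5 = 3.14074
r^2 - 1 = 3.14074^2 - 1 = 8.86425
T = 1/8.86425 = 0.112813
Efficiency = (1 - 0.112813)*100 = 88.719 %


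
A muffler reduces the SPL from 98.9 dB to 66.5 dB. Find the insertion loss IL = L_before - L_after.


Insertion loss = SPL without muffler - SPL with muffler
IL = 98.9 - 66.5 = 32.4 dB


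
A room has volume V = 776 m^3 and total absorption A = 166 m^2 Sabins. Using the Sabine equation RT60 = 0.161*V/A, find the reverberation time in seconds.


RT60 = 0.161 * 776 / 166 = 0.75263 s


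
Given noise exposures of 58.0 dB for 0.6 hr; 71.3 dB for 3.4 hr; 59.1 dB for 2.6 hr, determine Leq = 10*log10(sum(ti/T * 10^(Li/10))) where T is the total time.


T_total = 0.6 + 3.4 + 2.6 = 6.6 hr
(0.6/6.6) * 10^(58.0/10) = 57359.8
(3.4/6.6) * 10^(71.3/10) = 6.9492e+06
(2.6/6.6) * 10^(59.1/10) = 320206
Sum = 57359.8 + 6.9492e+06 + 320206 = 7.32677e+06
Leq = 10*log10(7.32677e+06) = 68.649 dB


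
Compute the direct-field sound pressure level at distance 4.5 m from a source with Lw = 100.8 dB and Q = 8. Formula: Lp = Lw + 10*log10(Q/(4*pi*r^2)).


4*pi*r^2 = 4*pi*4.5^2 = 254.469 m^2
Q / (4*pi*r^2) = 8 / 254.469 = 0.031438
Lp = 100.8 + 10*log10(0.031438) = 85.775 dB


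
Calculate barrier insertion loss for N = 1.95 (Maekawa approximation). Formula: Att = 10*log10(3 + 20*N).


3 + 20*N = 3 + 20*1.95 = 42
Att = 10*log10(42) = 16.232 dB


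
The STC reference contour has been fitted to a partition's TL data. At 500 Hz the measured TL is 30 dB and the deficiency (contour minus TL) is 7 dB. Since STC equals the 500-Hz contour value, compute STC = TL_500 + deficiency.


By ASTM E413, STC = value of the fitted reference contour at 500 Hz.
Contour value at 500 Hz = TL_500 + deficiency = 30 + 7 = 37
STC = 37


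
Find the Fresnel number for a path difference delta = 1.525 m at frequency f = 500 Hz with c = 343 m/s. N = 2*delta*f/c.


N = 2*delta*f/c = 2*delta/lambda, where lambda = c/f
lambda = 343 / 500 = 0.686 m
N = 2 * 1.525 / 0.686 = 4.4461


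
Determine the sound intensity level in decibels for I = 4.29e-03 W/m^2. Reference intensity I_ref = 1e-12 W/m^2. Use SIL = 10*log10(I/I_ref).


I / I_ref = 4.29e-03 / 1e-12 = 4.29e+09
SIL = 10 * log10(4.29e+09) = 96.325 dB


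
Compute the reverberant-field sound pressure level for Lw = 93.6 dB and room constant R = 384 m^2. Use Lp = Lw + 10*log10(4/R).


4/R = 4/384 = 0.0104167
Lp = 93.6 + 10*log10(0.0104167) = 73.777 dB


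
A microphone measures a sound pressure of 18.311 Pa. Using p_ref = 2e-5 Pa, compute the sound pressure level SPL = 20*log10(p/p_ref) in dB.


p / p_ref = 18.311 / 2e-5 = 915550
SPL = 20 * log10(915550) = 119.23 dB


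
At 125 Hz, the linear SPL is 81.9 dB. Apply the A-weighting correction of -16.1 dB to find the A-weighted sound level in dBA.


A-weighting table: 125 Hz -> -16.1 dB correction
SPL_A = SPL + correction = 81.9 + (-16.1) = 65.8 dBA


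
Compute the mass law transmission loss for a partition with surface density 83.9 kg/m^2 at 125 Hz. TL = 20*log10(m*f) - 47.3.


m * f = 83.9 * 125 = 10487.5
20*log10(10487.5) = 80.4134 dB
TL = 80.4134 - 47.3 = 33.113 dB


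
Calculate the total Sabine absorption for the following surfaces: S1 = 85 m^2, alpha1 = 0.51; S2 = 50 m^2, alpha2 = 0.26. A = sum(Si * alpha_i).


85 * 0.51 = 43.35
50 * 0.26 = 13
A_total = 43.35 + 13 = 56.35 m^2


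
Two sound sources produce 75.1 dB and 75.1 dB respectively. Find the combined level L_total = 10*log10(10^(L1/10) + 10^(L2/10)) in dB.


10^(75.1/10) = 3.23594e+07
10^(75.1/10) = 3.23594e+07
Sum = 3.23594e+07 + 3.23594e+07 = 6.47188e+07
L_total = 10*log10(6.47188e+07) = 78.11 dB


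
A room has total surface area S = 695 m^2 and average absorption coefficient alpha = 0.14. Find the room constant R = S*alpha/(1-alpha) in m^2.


R = 695 * 0.14 / (1 - 0.14) = 113.14 m^2


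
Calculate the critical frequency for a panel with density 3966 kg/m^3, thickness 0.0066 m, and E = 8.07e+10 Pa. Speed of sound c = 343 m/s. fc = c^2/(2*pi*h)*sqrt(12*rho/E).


12*rho/E = 12*3966/8.07e+10 = 5.8974e-07
sqrt(12*rho/E) = sqrt(5.8974e-07) = 0.000767945
c^2/(2*pi*h) = 343^2/(2*pi*0.0066) = 2.83703e+06
fc = 2.83703e+06 * 0.000767945 = 2178.7 Hz


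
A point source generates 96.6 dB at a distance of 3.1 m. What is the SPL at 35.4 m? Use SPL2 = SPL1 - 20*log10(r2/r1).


r2/r1 = 35.4/3.1 = 11.4194
Correction = 20*log10(11.4194) = 21.1529 dB
SPL2 = 96.6 - 21.1529 = 75.447 dB


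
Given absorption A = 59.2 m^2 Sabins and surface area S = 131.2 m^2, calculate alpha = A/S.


Absorption coefficient = absorbed power / incident power
alpha = A / S = 59.2 / 131.2 = 0.45122


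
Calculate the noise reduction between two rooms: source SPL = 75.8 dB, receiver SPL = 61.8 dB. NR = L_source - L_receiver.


NR = L_source - L_receiver (difference between source and receiving room levels)
NR = 75.8 - 61.8 = 14 dB


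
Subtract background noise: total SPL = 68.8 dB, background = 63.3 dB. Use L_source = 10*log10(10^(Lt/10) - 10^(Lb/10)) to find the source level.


10^(68.8/10) = 7.58578e+06
10^(63.3/10) = 2.13796e+06
Difference = 7.58578e+06 - 2.13796e+06 = 5.44782e+06
L_source = 10*log10(5.44782e+06) = 67.362 dB


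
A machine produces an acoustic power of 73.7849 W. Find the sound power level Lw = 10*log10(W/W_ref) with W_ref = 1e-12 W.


W / W_ref = 73.7849 / 1e-12 = 7.37849e+13
Lw = 10 * log10(7.37849e+13) = 138.68 dB


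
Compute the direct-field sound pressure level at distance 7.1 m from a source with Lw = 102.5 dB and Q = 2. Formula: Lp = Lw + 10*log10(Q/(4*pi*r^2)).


4*pi*r^2 = 4*pi*7.1^2 = 633.471 m^2
Q / (4*pi*r^2) = 2 / 633.471 = 0.00315721
Lp = 102.5 + 10*log10(0.00315721) = 77.493 dB


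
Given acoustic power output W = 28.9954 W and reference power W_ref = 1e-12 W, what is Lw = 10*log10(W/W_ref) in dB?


W / W_ref = 28.9954 / 1e-12 = 2.89954e+13
Lw = 10 * log10(2.89954e+13) = 134.62 dB


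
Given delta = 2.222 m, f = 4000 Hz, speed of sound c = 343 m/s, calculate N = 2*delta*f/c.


N = 2*delta*f/c = 2*delta/lambda, where lambda = c/f
lambda = 343 / 4000 = 0.08575 m
N = 2 * 2.222 / 0.08575 = 51.825


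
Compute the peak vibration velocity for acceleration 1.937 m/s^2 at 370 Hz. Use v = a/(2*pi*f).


omega = 2*pi*f = 2*pi*370 = 2324.78 rad/s
v = a / omega = 1.937 / 2324.78 = 0.0008332 m/s


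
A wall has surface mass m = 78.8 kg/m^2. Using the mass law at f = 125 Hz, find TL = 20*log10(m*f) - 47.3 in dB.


m * f = 78.8 * 125 = 9850
20*log10(9850) = 79.8687 dB
TL = 79.8687 - 47.3 = 32.569 dB


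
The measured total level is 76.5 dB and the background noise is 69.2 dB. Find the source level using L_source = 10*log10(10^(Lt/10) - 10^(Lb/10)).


10^(76.5/10) = 4.46684e+07
10^(69.2/10) = 8.31764e+06
Difference = 4.46684e+07 - 8.31764e+06 = 3.63508e+07
L_source = 10*log10(3.63508e+07) = 75.605 dB


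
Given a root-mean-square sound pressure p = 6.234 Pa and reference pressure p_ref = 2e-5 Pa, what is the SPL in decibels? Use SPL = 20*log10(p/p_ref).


p / p_ref = 6.234 / 2e-5 = 311700
SPL = 20 * log10(311700) = 109.87 dB


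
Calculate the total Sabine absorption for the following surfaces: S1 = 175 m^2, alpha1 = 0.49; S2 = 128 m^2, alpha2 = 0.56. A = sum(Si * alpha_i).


175 * 0.49 = 85.75
128 * 0.56 = 71.68
A_total = 85.75 + 71.68 = 157.43 m^2


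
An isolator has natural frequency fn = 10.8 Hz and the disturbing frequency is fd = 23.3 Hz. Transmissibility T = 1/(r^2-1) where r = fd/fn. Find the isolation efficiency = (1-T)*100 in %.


r = 23.3 / 10.8 = 2.15741
r^2 - 1 = 2.15741^2 - 1 = 3.65442
T = 1/3.65442 = 0.273641
Efficiency = (1 - 0.273641)*100 = 72.636 %


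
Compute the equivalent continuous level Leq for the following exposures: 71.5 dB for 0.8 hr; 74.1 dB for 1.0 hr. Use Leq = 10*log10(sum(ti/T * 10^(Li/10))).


T_total = 0.8 + 1.0 = 1.8 hr
(0.8/1.8) * 10^(71.5/10) = 6.27794e+06
(1.0/1.8) * 10^(74.1/10) = 1.428e+07
Sum = 6.27794e+06 + 1.428e+07 = 2.05579e+07
Leq = 10*log10(2.05579e+07) = 73.13 dB


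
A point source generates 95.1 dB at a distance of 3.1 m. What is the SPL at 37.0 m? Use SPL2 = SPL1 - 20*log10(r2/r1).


r2/r1 = 37.0/3.1 = 11.9355
Correction = 20*log10(11.9355) = 21.5368 dB
SPL2 = 95.1 - 21.5368 = 73.563 dB


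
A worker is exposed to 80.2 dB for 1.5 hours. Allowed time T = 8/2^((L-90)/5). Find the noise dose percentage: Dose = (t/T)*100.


T_allowed = 8 / 2^((80.2 - 90)/5) = 31.125 hr
Dose = 1.5 / 31.125 * 100 = 4.8193 %


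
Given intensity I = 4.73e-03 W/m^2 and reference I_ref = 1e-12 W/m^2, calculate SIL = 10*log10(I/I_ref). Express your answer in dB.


I / I_ref = 4.73e-03 / 1e-12 = 4.73e+09
SIL = 10 * log10(4.73e+09) = 96.749 dB


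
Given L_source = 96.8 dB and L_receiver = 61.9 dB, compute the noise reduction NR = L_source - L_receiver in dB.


NR = L_source - L_receiver (difference between source and receiving room levels)
NR = 96.8 - 61.9 = 34.9 dB


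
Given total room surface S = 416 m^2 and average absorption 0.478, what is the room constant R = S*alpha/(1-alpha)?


R = 416 * 0.478 / (1 - 0.478) = 380.93 m^2


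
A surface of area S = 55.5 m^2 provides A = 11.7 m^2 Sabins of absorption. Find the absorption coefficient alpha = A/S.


Absorption coefficient = absorbed power / incident power
alpha = A / S = 11.7 / 55.5 = 0.21081


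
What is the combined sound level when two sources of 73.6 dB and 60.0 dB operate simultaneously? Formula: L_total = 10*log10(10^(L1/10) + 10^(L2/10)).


10^(73.6/10) = 2.29087e+07
10^(60.0/10) = 1e+06
Sum = 2.29087e+07 + 1e+06 = 2.39087e+07
L_total = 10*log10(2.39087e+07) = 73.786 dB


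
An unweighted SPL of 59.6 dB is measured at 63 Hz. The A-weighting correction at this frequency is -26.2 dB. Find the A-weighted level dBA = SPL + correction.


A-weighting table: 63 Hz -> -26.2 dB correction
SPL_A = SPL + correction = 59.6 + (-26.2) = 33.4 dBA


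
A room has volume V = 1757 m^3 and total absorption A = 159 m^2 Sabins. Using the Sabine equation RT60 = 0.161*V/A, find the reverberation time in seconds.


RT60 = 0.161 * 1757 / 159 = 1.7791 s


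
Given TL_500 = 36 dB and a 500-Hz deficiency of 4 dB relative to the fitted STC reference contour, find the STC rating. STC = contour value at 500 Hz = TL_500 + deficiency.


By ASTM E413, STC = value of the fitted reference contour at 500 Hz.
Contour value at 500 Hz = TL_500 + deficiency = 36 + 4 = 40
STC = 40


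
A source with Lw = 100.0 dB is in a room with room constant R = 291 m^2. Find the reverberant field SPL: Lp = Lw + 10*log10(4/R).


4/R = 4/291 = 0.0137457
Lp = 100.0 + 10*log10(0.0137457) = 81.382 dB


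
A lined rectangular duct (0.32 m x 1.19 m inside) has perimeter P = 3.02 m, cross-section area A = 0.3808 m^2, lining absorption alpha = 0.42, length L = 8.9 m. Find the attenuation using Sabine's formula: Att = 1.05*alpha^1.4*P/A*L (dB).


alpha^1.4 = 0.42^1.4 = 0.296858
Attenuation rate = 1.05 * alpha^1.4 * P / A
= 1.05 * 0.296858 * 3.02 / 0.3808 = 2.472 dB/m
Total Att = 2.472 * 8.9 = 22.001 dB


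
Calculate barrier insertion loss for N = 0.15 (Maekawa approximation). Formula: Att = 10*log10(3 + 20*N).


3 + 20*N = 3 + 20*0.15 = 6
Att = 10*log10(6) = 7.7815 dB


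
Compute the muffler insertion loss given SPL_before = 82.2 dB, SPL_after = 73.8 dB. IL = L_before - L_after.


Insertion loss = SPL without muffler - SPL with muffler
IL = 82.2 - 73.8 = 8.4 dB


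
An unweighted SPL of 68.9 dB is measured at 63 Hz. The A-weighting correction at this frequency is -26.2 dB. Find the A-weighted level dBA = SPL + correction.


A-weighting table: 63 Hz -> -26.2 dB correction
SPL_A = SPL + correction = 68.9 + (-26.2) = 42.7 dBA


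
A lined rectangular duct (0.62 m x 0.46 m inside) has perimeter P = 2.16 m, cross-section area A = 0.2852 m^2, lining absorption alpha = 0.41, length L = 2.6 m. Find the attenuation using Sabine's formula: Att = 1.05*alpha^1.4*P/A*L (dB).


alpha^1.4 = 0.41^1.4 = 0.28701
Attenuation rate = 1.05 * alpha^1.4 * P / A
= 1.05 * 0.28701 * 2.16 / 0.2852 = 2.28239 dB/m
Total Att = 2.28239 * 2.6 = 5.9342 dB


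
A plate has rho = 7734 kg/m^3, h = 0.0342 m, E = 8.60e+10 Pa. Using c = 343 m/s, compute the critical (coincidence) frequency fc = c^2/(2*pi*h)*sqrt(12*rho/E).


12*rho/E = 12*7734/8.60e+10 = 1.07916e-06
sqrt(12*rho/E) = sqrt(1.07916e-06) = 0.00103883
c^2/(2*pi*h) = 343^2/(2*pi*0.0342) = 547498
fc = 547498 * 0.00103883 = 568.76 Hz


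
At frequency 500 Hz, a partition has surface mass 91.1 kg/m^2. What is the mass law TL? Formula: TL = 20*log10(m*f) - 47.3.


m * f = 91.1 * 500 = 45550
20*log10(45550) = 93.1698 dB
TL = 93.1698 - 47.3 = 45.87 dB


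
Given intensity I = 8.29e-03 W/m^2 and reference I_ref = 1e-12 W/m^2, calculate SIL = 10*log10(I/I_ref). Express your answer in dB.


I / I_ref = 8.29e-03 / 1e-12 = 8.29e+09
SIL = 10 * log10(8.29e+09) = 99.186 dB


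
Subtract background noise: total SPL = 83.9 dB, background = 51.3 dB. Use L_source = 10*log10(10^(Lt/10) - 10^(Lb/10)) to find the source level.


10^(83.9/10) = 2.45471e+08
10^(51.3/10) = 134896
Difference = 2.45471e+08 - 134896 = 2.45336e+08
L_source = 10*log10(2.45336e+08) = 83.898 dB


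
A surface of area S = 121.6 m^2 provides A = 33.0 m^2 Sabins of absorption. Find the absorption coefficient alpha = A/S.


Absorption coefficient = absorbed power / incident power
alpha = A / S = 33.0 / 121.6 = 0.27138


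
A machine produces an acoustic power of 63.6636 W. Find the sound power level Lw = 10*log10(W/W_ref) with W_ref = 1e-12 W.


W / W_ref = 63.6636 / 1e-12 = 6.36636e+13
Lw = 10 * log10(6.36636e+13) = 138.04 dB


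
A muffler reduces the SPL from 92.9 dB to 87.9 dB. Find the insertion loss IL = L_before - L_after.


Insertion loss = SPL without muffler - SPL with muffler
IL = 92.9 - 87.9 = 5 dB


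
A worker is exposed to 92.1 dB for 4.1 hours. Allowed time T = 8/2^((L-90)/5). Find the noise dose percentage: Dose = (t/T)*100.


T_allowed = 8 / 2^((92.1 - 90)/5) = 5.9794 hr
Dose = 4.1 / 5.9794 * 100 = 68.569 %


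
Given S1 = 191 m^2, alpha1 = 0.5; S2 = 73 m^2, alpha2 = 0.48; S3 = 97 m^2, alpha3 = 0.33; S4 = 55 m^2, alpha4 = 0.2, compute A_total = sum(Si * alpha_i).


191 * 0.5 = 95.5
73 * 0.48 = 35.04
97 * 0.33 = 32.01
55 * 0.2 = 11
A_total = 95.5 + 35.04 + 32.01 + 11 = 173.55 m^2


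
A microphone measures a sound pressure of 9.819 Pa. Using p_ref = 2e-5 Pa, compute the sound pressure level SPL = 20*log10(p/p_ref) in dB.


p / p_ref = 9.819 / 2e-5 = 490950
SPL = 20 * log10(490950) = 113.82 dB


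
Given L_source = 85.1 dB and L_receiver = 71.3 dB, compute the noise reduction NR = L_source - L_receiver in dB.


NR = L_source - L_receiver (difference between source and receiving room levels)
NR = 85.1 - 71.3 = 13.8 dB


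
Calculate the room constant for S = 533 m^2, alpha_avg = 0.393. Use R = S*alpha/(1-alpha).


R = 533 * 0.393 / (1 - 0.393) = 345.09 m^2


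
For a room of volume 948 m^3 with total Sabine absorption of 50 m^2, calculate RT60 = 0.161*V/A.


RT60 = 0.161 * 948 / 50 = 3.0526 s


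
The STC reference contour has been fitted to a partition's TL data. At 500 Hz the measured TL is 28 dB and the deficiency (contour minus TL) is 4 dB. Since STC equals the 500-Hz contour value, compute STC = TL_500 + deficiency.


By ASTM E413, STC = value of the fitted reference contour at 500 Hz.
Contour value at 500 Hz = TL_500 + deficiency = 28 + 4 = 32
STC = 32


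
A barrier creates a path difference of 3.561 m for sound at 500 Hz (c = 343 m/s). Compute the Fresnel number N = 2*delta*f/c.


N = 2*delta*f/c = 2*delta/lambda, where lambda = c/f
lambda = 343 / 500 = 0.686 m
N = 2 * 3.561 / 0.686 = 10.382


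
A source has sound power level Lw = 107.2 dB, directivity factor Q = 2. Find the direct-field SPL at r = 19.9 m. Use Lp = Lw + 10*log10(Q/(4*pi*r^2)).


4*pi*r^2 = 4*pi*19.9^2 = 4976.41 m^2
Q / (4*pi*r^2) = 2 / 4976.41 = 0.000401896
Lp = 107.2 + 10*log10(0.000401896) = 73.241 dB


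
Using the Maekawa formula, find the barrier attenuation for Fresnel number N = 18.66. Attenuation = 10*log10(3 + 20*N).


3 + 20*N = 3 + 20*18.66 = 376.2
Att = 10*log10(376.2) = 25.754 dB


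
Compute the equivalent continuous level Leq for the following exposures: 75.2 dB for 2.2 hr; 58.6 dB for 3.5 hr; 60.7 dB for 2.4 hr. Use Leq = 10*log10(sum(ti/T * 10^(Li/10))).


T_total = 2.2 + 3.5 + 2.4 = 8.1 hr
(2.2/8.1) * 10^(75.2/10) = 8.99368e+06
(3.5/8.1) * 10^(58.6/10) = 313028
(2.4/8.1) * 10^(60.7/10) = 348118
Sum = 8.99368e+06 + 313028 + 348118 = 9.65483e+06
Leq = 10*log10(9.65483e+06) = 69.847 dB


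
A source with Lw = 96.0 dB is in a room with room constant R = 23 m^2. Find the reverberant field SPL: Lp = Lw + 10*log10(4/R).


4/R = 4/23 = 0.173913
Lp = 96.0 + 10*log10(0.173913) = 88.403 dB


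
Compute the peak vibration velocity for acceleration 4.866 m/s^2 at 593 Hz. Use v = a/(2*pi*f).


omega = 2*pi*f = 2*pi*593 = 3725.93 rad/s
v = a / omega = 4.866 / 3725.93 = 0.001306 m/s


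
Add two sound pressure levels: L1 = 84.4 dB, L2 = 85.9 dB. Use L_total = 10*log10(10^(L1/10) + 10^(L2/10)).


10^(84.4/10) = 2.75423e+08
10^(85.9/10) = 3.89045e+08
Sum = 2.75423e+08 + 3.89045e+08 = 6.64468e+08
L_total = 10*log10(6.64468e+08) = 88.225 dB


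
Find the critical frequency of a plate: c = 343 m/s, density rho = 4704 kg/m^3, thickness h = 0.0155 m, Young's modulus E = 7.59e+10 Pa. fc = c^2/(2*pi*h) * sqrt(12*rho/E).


12*rho/E = 12*4704/7.59e+10 = 7.43715e-07
sqrt(12*rho/E) = sqrt(7.43715e-07) = 0.000862389
c^2/(2*pi*h) = 343^2/(2*pi*0.0155) = 1.20803e+06
fc = 1.20803e+06 * 0.000862389 = 1041.8 Hz


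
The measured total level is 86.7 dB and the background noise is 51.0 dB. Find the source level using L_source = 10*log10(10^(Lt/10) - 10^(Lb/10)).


10^(86.7/10) = 4.67735e+08
10^(51.0/10) = 125893
Difference = 4.67735e+08 - 125893 = 4.67609e+08
L_source = 10*log10(4.67609e+08) = 86.699 dB


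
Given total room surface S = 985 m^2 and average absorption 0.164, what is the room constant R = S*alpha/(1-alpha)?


R = 985 * 0.164 / (1 - 0.164) = 193.23 m^2


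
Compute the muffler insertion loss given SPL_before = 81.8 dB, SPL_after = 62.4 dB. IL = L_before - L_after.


Insertion loss = SPL without muffler - SPL with muffler
IL = 81.8 - 62.4 = 19.4 dB


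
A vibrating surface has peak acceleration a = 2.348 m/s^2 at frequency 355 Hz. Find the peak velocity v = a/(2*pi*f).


omega = 2*pi*f = 2*pi*355 = 2230.53 rad/s
v = a / omega = 2.348 / 2230.53 = 0.0010527 m/s


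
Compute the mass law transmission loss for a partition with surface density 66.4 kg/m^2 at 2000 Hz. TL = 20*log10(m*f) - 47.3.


m * f = 66.4 * 2000 = 132800
20*log10(132800) = 102.464 dB
TL = 102.464 - 47.3 = 55.164 dB


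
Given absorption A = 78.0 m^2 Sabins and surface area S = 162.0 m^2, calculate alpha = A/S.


Absorption coefficient = absorbed power / incident power
alpha = A / S = 78.0 / 162.0 = 0.48148


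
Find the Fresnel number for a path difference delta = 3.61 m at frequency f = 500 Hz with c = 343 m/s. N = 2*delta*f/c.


N = 2*delta*f/c = 2*delta/lambda, where lambda = c/f
lambda = 343 / 500 = 0.686 m
N = 2 * 3.61 / 0.686 = 10.525


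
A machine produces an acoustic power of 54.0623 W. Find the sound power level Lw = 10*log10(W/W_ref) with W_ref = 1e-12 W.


W / W_ref = 54.0623 / 1e-12 = 5.40623e+13
Lw = 10 * log10(5.40623e+13) = 137.33 dB


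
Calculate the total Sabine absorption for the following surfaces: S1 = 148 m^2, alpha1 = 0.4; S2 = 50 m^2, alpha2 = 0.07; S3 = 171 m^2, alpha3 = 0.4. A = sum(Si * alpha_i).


148 * 0.4 = 59.2
50 * 0.07 = 3.5
171 * 0.4 = 68.4
A_total = 59.2 + 3.5 + 68.4 = 131.1 m^2


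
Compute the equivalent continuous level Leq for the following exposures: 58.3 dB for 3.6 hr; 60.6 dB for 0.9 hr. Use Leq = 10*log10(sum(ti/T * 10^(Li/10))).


T_total = 3.6 + 0.9 = 4.5 hr
(3.6/4.5) * 10^(58.3/10) = 540866
(0.9/4.5) * 10^(60.6/10) = 229631
Sum = 540866 + 229631 = 770497
Leq = 10*log10(770497) = 58.868 dB


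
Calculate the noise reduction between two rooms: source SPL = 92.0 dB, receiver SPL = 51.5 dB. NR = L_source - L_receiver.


NR = L_source - L_receiver (difference between source and receiving room levels)
NR = 92.0 - 51.5 = 40.5 dB


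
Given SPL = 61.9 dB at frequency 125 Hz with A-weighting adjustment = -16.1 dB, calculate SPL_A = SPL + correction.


A-weighting table: 125 Hz -> -16.1 dB correction
SPL_A = SPL + correction = 61.9 + (-16.1) = 45.8 dBA


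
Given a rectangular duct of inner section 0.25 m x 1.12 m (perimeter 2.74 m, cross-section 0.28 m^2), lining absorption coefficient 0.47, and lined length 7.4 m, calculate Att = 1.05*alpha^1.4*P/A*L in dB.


alpha^1.4 = 0.47^1.4 = 0.347486
Attenuation rate = 1.05 * alpha^1.4 * P / A
= 1.05 * 0.347486 * 2.74 / 0.28 = 3.57042 dB/m
Total Att = 3.57042 * 7.4 = 26.421 dB


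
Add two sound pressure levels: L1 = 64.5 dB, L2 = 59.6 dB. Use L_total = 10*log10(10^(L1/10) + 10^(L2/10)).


10^(64.5/10) = 2.81838e+06
10^(59.6/10) = 912011
Sum = 2.81838e+06 + 912011 = 3.73039e+06
L_total = 10*log10(3.73039e+06) = 65.718 dB


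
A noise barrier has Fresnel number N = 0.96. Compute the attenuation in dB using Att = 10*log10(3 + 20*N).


3 + 20*N = 3 + 20*0.96 = 22.2
Att = 10*log10(22.2) = 13.464 dB


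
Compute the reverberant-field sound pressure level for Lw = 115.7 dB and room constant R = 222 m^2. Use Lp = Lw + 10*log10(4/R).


4/R = 4/222 = 0.018018
Lp = 115.7 + 10*log10(0.018018) = 98.257 dB


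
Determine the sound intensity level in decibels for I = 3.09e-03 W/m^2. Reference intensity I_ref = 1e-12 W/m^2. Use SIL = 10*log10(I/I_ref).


I / I_ref = 3.09e-03 / 1e-12 = 3.09e+09
SIL = 10 * log10(3.09e+09) = 94.9 dB


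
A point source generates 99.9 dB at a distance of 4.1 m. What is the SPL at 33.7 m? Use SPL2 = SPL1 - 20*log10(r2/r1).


r2/r1 = 33.7/4.1 = 8.21951
Correction = 20*log10(8.21951) = 18.2969 dB
SPL2 = 99.9 - 18.2969 = 81.603 dB


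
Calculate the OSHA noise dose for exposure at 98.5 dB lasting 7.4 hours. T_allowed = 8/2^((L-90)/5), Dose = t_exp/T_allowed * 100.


T_allowed = 8 / 2^((98.5 - 90)/5) = 2.46229 hr
Dose = 7.4 / 2.46229 * 100 = 300.53 %


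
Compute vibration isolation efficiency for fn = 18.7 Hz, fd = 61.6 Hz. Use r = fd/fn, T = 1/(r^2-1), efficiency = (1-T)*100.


r = 61.6 / 18.7 = 3.29412
r^2 - 1 = 3.29412^2 - 1 = 9.85123
T = 1/9.85123 = 0.10151
Efficiency = (1 - 0.10151)*100 = 89.849 %


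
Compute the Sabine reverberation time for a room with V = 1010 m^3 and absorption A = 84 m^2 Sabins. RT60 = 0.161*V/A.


RT60 = 0.161 * 1010 / 84 = 1.9358 s


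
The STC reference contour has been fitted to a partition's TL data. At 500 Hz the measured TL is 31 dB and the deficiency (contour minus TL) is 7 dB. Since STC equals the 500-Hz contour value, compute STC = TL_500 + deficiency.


By ASTM E413, STC = value of the fitted reference contour at 500 Hz.
Contour value at 500 Hz = TL_500 + deficiency = 31 + 7 = 38
STC = 38


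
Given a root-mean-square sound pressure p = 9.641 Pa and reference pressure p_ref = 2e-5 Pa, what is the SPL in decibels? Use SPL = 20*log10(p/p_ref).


p / p_ref = 9.641 / 2e-5 = 482050
SPL = 20 * log10(482050) = 113.66 dB


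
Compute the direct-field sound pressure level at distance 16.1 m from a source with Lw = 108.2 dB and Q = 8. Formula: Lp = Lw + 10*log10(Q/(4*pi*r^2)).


4*pi*r^2 = 4*pi*16.1^2 = 3257.33 m^2
Q / (4*pi*r^2) = 8 / 3257.33 = 0.002456
Lp = 108.2 + 10*log10(0.002456) = 82.102 dB


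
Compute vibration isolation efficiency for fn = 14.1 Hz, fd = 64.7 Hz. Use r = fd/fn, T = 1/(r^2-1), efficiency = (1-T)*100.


r = 64.7 / 14.1 = 4.58865
r^2 - 1 = 4.58865^2 - 1 = 20.0557
T = 1/20.0557 = 0.0498611
Efficiency = (1 - 0.0498611)*100 = 95.014 %


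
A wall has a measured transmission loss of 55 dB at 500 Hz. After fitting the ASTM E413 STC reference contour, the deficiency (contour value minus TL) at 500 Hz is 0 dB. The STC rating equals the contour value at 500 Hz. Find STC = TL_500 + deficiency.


By ASTM E413, STC = value of the fitted reference contour at 500 Hz.
Contour value at 500 Hz = TL_500 + deficiency = 55 + 0 = 55
STC = 55


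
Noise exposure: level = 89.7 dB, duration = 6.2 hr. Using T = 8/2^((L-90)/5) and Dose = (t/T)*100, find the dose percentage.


T_allowed = 8 / 2^((89.7 - 90)/5) = 8.33973 hr
Dose = 6.2 / 8.33973 * 100 = 74.343 %


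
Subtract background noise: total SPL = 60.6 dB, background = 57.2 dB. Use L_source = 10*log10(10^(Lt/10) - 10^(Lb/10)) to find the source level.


10^(60.6/10) = 1.14815e+06
10^(57.2/10) = 524807
Difference = 1.14815e+06 - 524807 = 623343
L_source = 10*log10(623343) = 57.947 dB


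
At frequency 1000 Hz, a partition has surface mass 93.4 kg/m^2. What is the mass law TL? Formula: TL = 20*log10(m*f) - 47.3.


m * f = 93.4 * 1000 = 93400
20*log10(93400) = 99.4069 dB
TL = 99.4069 - 47.3 = 52.107 dB


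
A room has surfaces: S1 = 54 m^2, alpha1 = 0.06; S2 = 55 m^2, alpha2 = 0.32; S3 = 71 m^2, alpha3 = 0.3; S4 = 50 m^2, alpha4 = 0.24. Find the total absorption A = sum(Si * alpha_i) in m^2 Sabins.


54 * 0.06 = 3.24
55 * 0.32 = 17.6
71 * 0.3 = 21.3
50 * 0.24 = 12
A_total = 3.24 + 17.6 + 21.3 + 12 = 54.14 m^2


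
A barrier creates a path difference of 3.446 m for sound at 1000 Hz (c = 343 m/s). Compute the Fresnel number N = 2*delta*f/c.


N = 2*delta*f/c = 2*delta/lambda, where lambda = c/f
lambda = 343 / 1000 = 0.343 m
N = 2 * 3.446 / 0.343 = 20.093


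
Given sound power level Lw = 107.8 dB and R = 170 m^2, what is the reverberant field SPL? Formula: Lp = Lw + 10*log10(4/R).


4/R = 4/170 = 0.0235294
Lp = 107.8 + 10*log10(0.0235294) = 91.516 dB


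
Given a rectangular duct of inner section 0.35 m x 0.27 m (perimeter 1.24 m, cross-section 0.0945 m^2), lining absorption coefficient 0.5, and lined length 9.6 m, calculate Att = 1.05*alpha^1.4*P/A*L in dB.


alpha^1.4 = 0.5^1.4 = 0.378929
Attenuation rate = 1.05 * alpha^1.4 * P / A
= 1.05 * 0.378929 * 1.24 / 0.0945 = 5.2208 dB/m
Total Att = 5.2208 * 9.6 = 50.12 dB


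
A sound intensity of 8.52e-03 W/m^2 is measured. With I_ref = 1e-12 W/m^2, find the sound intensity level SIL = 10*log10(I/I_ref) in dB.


I / I_ref = 8.52e-03 / 1e-12 = 8.52e+09
SIL = 10 * log10(8.52e+09) = 99.304 dB


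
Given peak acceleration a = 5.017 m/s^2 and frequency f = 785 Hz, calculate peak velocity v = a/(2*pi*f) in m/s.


omega = 2*pi*f = 2*pi*785 = 4932.3 rad/s
v = a / omega = 5.017 / 4932.3 = 0.0010172 m/s


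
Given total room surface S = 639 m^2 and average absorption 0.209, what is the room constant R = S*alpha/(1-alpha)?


R = 639 * 0.209 / (1 - 0.209) = 168.84 m^2


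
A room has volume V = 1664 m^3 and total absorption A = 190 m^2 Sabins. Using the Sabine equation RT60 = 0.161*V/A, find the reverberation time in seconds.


RT60 = 0.161 * 1664 / 190 = 1.41 s


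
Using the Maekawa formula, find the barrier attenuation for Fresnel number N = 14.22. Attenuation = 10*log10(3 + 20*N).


3 + 20*N = 3 + 20*14.22 = 287.4
Att = 10*log10(287.4) = 24.585 dB
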